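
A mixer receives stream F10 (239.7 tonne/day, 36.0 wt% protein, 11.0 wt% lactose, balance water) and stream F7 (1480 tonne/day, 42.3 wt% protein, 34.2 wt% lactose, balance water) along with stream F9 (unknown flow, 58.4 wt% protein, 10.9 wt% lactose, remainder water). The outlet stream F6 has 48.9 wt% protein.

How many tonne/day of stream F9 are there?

Let F9 be the unknown flow. Total out = 1719.7 + F9.
protein balance: 712.33 + 0.584·F9 = 0.489·(1719.7 + F9)
(0.584 − 0.489)·F9 = 0.489×1719.7 − 712.33 = 128.6
F9 = 128.6 / 0.095 = 1353.7 tonne/day

1354 tonne/day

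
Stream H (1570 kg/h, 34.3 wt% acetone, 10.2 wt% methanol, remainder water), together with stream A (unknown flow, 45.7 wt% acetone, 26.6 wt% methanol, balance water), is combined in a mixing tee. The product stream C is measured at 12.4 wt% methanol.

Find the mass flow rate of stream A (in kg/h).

Let A be the unknown flow. Total out = 1570 + A.
methanol balance: 160.14 + 0.266·A = 0.124·(1570 + A)
(0.266 − 0.124)·A = 0.124×1570 − 160.14 = 34.54
A = 34.54 / 0.142 = 243.24 kg/h

243.2 kg/h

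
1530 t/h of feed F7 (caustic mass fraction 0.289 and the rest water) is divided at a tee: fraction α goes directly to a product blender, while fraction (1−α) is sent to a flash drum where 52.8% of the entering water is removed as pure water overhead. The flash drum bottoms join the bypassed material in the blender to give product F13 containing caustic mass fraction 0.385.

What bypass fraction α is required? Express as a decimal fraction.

0.336

All 1530×0.289 = 442.17 t/h of caustic reaches F13, so F13 = 442.17/0.385 = 1148.5 t/h and vapour = 381.51 t/h.
The evaporator receives (1−α)·1530 of feed at 0.711 water and removes 0.528 of that water:
0.528×0.711×(1−α)×1530 = 381.51
(1−α) = 381.51/574.37 = 0.6642;  α = 0.3358.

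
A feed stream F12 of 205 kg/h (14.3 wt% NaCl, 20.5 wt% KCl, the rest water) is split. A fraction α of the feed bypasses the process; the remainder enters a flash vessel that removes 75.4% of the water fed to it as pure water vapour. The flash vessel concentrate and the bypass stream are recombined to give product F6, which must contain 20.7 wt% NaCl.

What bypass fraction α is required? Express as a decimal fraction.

All 205×0.143 = 29.315 kg/h of NaCl reaches F6, so F6 = 29.315/0.207 = 141.62 kg/h and vapour = 63.382 kg/h.
The evaporator receives (1−α)·205 of feed at 0.652 water and removes 0.754 of that water:
0.754×0.652×(1−α)×205 = 63.382
(1−α) = 63.382/100.78 = 0.6289;  α = 0.3711.

0.371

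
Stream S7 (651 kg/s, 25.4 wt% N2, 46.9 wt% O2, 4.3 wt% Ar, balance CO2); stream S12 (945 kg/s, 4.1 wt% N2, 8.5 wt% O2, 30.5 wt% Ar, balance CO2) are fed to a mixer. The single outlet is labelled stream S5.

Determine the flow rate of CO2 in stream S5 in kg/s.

690 kg/s

CO2 out = CO2 in = 651×0.234 + 945×0.569 = 690.04 kg/s.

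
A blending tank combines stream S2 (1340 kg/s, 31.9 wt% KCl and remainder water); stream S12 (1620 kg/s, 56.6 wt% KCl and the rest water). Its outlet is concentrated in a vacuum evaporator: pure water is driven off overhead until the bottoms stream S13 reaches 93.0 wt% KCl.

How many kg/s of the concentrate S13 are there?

1446 kg/s

KCl entering = 1340×0.319 + 1620×0.566 = 1344.4 kg/s.
All KCl reports to S13, so S13 = 1344.4/0.930 = 1445.6 kg/s.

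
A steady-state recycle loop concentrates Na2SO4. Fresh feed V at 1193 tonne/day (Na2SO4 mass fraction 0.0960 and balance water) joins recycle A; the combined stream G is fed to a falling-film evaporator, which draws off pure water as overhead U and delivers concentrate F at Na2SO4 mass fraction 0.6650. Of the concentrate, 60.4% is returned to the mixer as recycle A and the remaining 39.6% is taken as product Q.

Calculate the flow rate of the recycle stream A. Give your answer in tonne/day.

262.7 tonne/day

Overall Na2SO4 balance (none leaves overhead): Na2SO4 in fresh feed = Na2SO4 in product, i.e. 1193×0.096 = (1−0.604)·F·0.665.
F = 114.53/(0.665×0.396) = 434.91 tonne/day.
Recycle A = 0.604×434.91 = 262.68 tonne/day.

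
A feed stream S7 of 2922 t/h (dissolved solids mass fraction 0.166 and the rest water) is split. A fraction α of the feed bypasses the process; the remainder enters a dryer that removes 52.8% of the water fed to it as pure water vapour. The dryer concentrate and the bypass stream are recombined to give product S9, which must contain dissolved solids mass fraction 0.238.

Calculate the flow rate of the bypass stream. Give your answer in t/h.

914.6 t/h

All 2922×0.166 = 485.05 t/h of dissolved solids reaches S9, so S9 = 485.05/0.238 = 2038 t/h and vapour = 883.97 t/h.
The evaporator receives (1−α)·2922 of feed at 0.834 water and removes 0.528 of that water:
0.528×0.834×(1−α)×2922 = 883.97
(1−α) = 883.97/1286.7 = 0.6870;  α = 0.3130.
Bypass flow = 0.3130×2922 = 914.59 t/h.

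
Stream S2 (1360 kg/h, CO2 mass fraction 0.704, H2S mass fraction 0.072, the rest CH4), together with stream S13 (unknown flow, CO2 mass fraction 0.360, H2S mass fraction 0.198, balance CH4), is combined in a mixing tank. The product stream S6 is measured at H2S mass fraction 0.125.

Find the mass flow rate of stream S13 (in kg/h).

Let S13 be the unknown flow. Total out = 1360 + S13.
H2S balance: 97.92 + 0.198·S13 = 0.125·(1360 + S13)
(0.198 − 0.125)·S13 = 0.125×1360 − 97.92 = 72.08
S13 = 72.08 / 0.073 = 987.4 kg/h

987.4 kg/h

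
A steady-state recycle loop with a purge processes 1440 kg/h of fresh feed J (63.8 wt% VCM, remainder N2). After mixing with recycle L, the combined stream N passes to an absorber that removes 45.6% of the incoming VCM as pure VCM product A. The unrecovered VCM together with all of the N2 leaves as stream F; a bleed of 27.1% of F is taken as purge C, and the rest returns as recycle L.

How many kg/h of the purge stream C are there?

N2 enters only via J and leaves only via the purge: 1440×0.362 = 0.271×(N2 in F), and the absorber passes all N2, so N2 in N = N2 in F = 1923.5 kg/h.
VCM in N: m_A = 1440×0.638 + (1−0.271)·(1−0.456)·m_A, so m_A = 918.72/0.6034 = 1522.5 kg/h.
F = (1−0.456)×1522.5 + 1923.5 = 2751.8 kg/h.
Purge C = 0.271×2751.8 = 745.73 kg/h.

745.7 kg/h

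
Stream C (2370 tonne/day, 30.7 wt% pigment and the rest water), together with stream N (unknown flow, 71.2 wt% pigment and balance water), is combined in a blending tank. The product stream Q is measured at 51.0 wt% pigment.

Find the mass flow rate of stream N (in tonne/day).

2382 tonne/day

Let N be the unknown flow. Total out = 2370 + N.
pigment balance: 727.59 + 0.712·N = 0.510·(2370 + N)
(0.712 − 0.510)·N = 0.510×2370 − 727.59 = 481.11
N = 481.11 / 0.202 = 2381.7 tonne/day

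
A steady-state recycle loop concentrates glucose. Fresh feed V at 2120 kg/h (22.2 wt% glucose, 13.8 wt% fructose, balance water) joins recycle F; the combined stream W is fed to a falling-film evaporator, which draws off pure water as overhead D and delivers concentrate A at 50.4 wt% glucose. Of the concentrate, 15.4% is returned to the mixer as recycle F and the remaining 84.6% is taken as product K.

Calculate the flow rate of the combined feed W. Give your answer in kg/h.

Overall glucose balance (none leaves overhead): glucose in fresh feed = glucose in product, i.e. 2120×0.222 = (1−0.154)·A·0.504.
A = 470.64/(0.504×0.846) = 1103.8 kg/h.
Recycle F = 0.154×1103.8 = 169.98 kg/h.
Combined feed W = 2120 + 169.98 = 2290 kg/h.

2290 kg/h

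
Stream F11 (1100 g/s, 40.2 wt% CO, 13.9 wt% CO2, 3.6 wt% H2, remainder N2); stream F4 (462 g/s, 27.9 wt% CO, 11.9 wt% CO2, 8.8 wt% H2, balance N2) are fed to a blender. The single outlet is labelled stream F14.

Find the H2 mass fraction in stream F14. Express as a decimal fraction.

Total flow out = 1100 + 462 = 1562 g/s.
H2 in = 1100×0.036 + 462×0.088 = 80.256 g/s.
H2 mass fraction in F14 = 80.256/1562 = 0.051.

0.051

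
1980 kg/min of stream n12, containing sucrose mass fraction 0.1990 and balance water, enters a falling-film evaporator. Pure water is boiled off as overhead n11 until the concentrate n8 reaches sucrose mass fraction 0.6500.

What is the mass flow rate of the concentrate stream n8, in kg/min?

sucrose is conserved: 1980×0.199 = 394.02 kg/min all reports to the concentrate.
Concentrate = 394.02/(target fraction) = 606.18 kg/min.

606.2 kg/min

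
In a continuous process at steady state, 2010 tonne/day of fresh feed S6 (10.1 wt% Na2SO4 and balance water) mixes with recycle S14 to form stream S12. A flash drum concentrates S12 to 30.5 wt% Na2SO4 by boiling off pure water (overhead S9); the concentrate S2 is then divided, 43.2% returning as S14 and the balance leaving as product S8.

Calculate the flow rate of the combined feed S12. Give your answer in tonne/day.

Overall Na2SO4 balance (none leaves overhead): Na2SO4 in fresh feed = Na2SO4 in product, i.e. 2010×0.101 = (1−0.432)·S2·0.305.
S2 = 203.01/(0.305×0.568) = 1171.8 tonne/day.
Recycle S14 = 0.432×1171.8 = 506.24 tonne/day.
Combined feed S12 = 2010 + 506.24 = 2516.2 tonne/day.

2516 tonne/day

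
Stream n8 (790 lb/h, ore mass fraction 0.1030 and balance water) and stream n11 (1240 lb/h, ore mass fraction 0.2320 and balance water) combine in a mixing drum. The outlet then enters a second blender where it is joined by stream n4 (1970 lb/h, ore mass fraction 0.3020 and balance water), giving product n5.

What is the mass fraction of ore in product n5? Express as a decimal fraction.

Overall, product flow = 4000 lb/h.
ore in = 790×0.103 + 1240×0.232 + 1970×0.302 = 963.99 lb/h.
ore fraction in n5 = 0.2410.

0.2410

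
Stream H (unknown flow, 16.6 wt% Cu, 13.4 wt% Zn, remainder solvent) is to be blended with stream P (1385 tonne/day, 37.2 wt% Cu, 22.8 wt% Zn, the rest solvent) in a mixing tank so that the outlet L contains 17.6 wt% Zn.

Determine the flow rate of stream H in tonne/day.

1715 tonne/day

Let H be the unknown flow. Total out = 1385 + H.
Zn balance: 315.78 + 0.134·H = 0.176·(1385 + H)
(0.134 − 0.176)·H = 0.176×1385 − 315.78 = -72.02
H = -72.02 / -0.042 = 1714.8 tonne/day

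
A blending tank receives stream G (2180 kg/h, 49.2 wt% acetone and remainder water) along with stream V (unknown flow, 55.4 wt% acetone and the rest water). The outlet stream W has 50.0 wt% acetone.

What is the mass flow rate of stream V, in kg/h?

Let V be the unknown flow. Total out = 2180 + V.
acetone balance: 1072.6 + 0.554·V = 0.500·(2180 + V)
(0.554 − 0.500)·V = 0.500×2180 − 1072.6 = 17.44
V = 17.44 / 0.054 = 322.96 kg/h

323 kg/h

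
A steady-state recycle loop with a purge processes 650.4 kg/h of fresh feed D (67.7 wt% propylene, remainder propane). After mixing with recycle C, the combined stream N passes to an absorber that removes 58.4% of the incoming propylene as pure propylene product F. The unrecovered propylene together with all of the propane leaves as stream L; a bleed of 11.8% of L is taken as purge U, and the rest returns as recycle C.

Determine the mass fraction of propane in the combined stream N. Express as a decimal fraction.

0.719

propane enters only via D and leaves only via the purge: 650.4×0.323 = 0.118×(propane in L), and the absorber passes all propane, so propane in N = propane in L = 1780.3 kg/h.
propylene in N: m_A = 650.4×0.677 + (1−0.118)·(1−0.584)·m_A, so m_A = 440.32/0.6331 = 695.51 kg/h.
N = 695.51 + 1780.3 = 2475.8 kg/h.
propane fraction in N = 1780.3/2475.8 = 0.719.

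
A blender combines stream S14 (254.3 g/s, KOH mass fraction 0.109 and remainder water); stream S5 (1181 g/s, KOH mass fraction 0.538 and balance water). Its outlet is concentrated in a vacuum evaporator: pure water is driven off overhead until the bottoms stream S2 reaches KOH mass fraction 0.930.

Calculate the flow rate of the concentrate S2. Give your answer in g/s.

KOH entering = 254.3×0.109 + 1181×0.538 = 663.1 g/s.
All KOH reports to S2, so S2 = 663.1/0.930 = 713.01 g/s.

713 g/s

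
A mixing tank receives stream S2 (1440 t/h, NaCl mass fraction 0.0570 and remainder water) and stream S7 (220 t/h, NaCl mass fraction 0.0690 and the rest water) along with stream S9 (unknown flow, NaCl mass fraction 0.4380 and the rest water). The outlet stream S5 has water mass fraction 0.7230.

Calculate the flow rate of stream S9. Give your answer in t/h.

Let S9 be the unknown flow. Total out = 1660 + S9.
water balance: 1562.7 + 0.562·S9 = 0.723·(1660 + S9)
(0.562 − 0.723)·S9 = 0.723×1660 − 1562.7 = -362.56
S9 = -362.56 / -0.161 = 2251.9 t/h

2252 t/h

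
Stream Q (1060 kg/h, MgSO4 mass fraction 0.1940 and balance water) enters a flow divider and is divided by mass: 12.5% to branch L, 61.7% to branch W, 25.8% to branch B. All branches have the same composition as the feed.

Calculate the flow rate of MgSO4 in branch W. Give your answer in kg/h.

Branch W total = 0.617×1060 = 654.02 kg/h.
MgSO4 in W = 0.194×654.02 = 126.88 kg/h.

126.9 kg/h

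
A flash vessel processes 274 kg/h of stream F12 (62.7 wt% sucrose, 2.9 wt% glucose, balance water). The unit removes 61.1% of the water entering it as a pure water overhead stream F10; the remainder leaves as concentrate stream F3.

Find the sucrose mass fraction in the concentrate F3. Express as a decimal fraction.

sucrose is not removed: 274×0.627 = 171.8 kg/h of sucrose enters F3.
water entering = 274×0.344 = 94.256 kg/h; overhead removed = 0.611×94.256 = 57.59 kg/h.
Concentrate = 274 − 57.59 = 216.41 kg/h.
Mass fraction = 171.8/216.41 = 0.794.

0.794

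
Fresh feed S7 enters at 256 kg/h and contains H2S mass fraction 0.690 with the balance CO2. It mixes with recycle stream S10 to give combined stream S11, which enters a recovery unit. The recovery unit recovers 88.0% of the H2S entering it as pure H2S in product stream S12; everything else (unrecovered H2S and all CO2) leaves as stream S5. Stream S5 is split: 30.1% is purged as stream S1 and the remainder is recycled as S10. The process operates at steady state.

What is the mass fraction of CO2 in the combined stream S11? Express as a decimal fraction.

CO2 enters only via S7 and leaves only via the purge: 256×0.310 = 0.301×(CO2 in S5), and the recovery unit passes all CO2, so CO2 in S11 = CO2 in S5 = 263.65 kg/h.
H2S in S11: m_A = 256×0.690 + (1−0.301)·(1−0.880)·m_A, so m_A = 176.64/0.9161 = 192.81 kg/h.
S11 = 192.81 + 263.65 = 456.47 kg/h.
CO2 fraction in S11 = 263.65/456.47 = 0.578.

0.578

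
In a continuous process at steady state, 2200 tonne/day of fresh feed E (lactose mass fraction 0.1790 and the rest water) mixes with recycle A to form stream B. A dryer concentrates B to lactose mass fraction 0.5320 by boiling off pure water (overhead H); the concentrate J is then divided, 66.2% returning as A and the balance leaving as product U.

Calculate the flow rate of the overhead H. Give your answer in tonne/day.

Overall lactose balance (none leaves overhead): lactose in fresh feed = lactose in product, i.e. 2200×0.179 = (1−0.662)·J·0.532.
J = 393.8/(0.532×0.338) = 2190 tonne/day.
Recycle A = 0.662×2190 = 1449.8 tonne/day.
Combined feed B = 2200 + 1449.8 = 3649.8 tonne/day.
Overhead H = B − J = 3649.8 − 2190 = 1459.8 tonne/day.

1460 tonne/day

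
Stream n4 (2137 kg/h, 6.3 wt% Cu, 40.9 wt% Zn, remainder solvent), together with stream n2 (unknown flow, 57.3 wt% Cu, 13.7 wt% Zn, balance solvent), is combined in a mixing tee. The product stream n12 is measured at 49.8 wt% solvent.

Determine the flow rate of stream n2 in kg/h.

Let n2 be the unknown flow. Total out = 2137 + n2.
solvent balance: 1128.3 + 0.290·n2 = 0.498·(2137 + n2)
(0.290 − 0.498)·n2 = 0.498×2137 − 1128.3 = -64.11
n2 = -64.11 / -0.208 = 308.22 kg/h

308.2 kg/h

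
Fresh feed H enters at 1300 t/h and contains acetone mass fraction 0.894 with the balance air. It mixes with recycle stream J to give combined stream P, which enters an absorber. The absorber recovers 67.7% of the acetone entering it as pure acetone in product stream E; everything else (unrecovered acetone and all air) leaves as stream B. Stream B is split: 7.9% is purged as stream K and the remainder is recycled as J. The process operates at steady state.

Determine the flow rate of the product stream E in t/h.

1120 t/h

acetone in P: m_A = 1300×0.894 + (1−0.079)·(1−0.677)·m_A, so m_A = 1162.2/0.7025 = 1654.3 t/h.
Product E = 0.677×1654.3 = 1120 t/h.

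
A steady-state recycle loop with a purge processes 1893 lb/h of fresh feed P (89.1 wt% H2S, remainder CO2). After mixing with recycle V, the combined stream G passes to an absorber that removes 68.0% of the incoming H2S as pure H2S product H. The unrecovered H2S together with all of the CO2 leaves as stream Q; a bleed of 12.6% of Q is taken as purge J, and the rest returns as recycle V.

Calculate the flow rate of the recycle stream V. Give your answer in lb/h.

2086 lb/h

CO2 enters only via P and leaves only via the purge: 1893×0.109 = 0.126×(CO2 in Q), and the absorber passes all CO2, so CO2 in G = CO2 in Q = 1637.6 lb/h.
H2S in G: m_A = 1893×0.891 + (1−0.126)·(1−0.680)·m_A, so m_A = 1686.7/0.7203 = 2341.5 lb/h.
Q = (1−0.680)×2341.5 + 1637.6 = 2386.9 lb/h.
Recycle V = (1−0.126)×2386.9 = 2086.1 lb/h.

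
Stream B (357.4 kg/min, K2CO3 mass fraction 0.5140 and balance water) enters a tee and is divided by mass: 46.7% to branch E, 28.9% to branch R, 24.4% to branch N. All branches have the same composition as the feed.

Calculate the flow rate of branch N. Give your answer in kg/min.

Branch N flow = 0.244×357.4 = 87.206 kg/min.

87.21 kg/min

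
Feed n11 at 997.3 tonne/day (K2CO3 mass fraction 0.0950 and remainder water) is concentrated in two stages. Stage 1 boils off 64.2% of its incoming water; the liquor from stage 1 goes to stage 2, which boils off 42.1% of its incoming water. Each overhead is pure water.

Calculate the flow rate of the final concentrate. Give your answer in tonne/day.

water in feed = 997.3×0.905 = 902.56 tonne/day.
After stage 1: water left = (1−0.642)×902.56 = 323.12; stream total = 417.86 tonne/day.
After stage 2: water left = (1−0.421)×323.12 = 187.08; final concentrate = 281.83 tonne/day.

281.8 tonne/day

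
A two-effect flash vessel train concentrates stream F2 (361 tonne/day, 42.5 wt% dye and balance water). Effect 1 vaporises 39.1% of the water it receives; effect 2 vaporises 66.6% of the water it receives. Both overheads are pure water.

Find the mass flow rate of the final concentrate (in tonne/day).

195.6 tonne/day

water in feed = 361×0.575 = 207.57 tonne/day.
After stage 1: water left = (1−0.391)×207.57 = 126.41; stream total = 279.84 tonne/day.
After stage 2: water left = (1−0.666)×126.41 = 42.222; final concentrate = 195.65 tonne/day.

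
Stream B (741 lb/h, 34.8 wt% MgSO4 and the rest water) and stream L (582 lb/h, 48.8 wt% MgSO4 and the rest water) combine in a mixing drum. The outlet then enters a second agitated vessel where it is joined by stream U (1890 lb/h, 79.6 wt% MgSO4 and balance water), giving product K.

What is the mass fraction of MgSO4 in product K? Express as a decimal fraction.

Overall, product flow = 3213 lb/h.
MgSO4 in = 741×0.348 + 582×0.488 + 1890×0.796 = 2046.3 lb/h.
MgSO4 fraction in K = 0.637.

0.637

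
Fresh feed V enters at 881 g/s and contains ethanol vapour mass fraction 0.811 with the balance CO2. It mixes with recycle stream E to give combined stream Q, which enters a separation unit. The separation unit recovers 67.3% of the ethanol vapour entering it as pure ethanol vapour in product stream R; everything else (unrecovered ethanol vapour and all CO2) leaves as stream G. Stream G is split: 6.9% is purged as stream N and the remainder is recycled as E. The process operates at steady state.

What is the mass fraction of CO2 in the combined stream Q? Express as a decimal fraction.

CO2 enters only via V and leaves only via the purge: 881×0.189 = 0.069×(CO2 in G), and the separation unit passes all CO2, so CO2 in Q = CO2 in G = 2413.2 g/s.
ethanol vapour in Q: m_A = 881×0.811 + (1−0.069)·(1−0.673)·m_A, so m_A = 714.49/0.6956 = 1027.2 g/s.
Q = 1027.2 + 2413.2 = 3440.4 g/s.
CO2 fraction in Q = 2413.2/3440.4 = 0.701.

0.701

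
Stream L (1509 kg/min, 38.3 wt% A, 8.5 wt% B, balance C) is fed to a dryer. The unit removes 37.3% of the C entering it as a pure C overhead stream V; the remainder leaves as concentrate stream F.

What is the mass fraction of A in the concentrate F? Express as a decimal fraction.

A is not removed: 1509×0.383 = 577.95 kg/min of A enters F.
C entering = 1509×0.532 = 802.79 kg/min; overhead removed = 0.373×802.79 = 299.44 kg/min.
Concentrate = 1509 − 299.44 = 1209.6 kg/min.
Mass fraction = 577.95/1209.6 = 0.478.

0.478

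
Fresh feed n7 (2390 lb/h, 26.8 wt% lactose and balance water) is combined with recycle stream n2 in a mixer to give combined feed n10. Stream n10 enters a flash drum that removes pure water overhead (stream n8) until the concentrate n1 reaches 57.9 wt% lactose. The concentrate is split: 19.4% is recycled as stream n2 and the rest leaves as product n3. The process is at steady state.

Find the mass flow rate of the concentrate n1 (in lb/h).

Overall lactose balance (none leaves overhead): lactose in fresh feed = lactose in product, i.e. 2390×0.268 = (1−0.194)·n1·0.579.
n1 = 640.52/(0.579×0.806) = 1372.5 lb/h.

1373 lb/h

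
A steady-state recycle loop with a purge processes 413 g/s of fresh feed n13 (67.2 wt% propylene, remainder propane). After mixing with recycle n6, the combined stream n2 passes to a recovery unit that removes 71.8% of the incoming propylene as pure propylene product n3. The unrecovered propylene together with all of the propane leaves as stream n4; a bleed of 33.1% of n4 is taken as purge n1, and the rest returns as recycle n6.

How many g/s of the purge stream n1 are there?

propane enters only via n13 and leaves only via the purge: 413×0.328 = 0.331×(propane in n4), and the recovery unit passes all propane, so propane in n2 = propane in n4 = 409.26 g/s.
propylene in n2: m_A = 413×0.672 + (1−0.331)·(1−0.718)·m_A, so m_A = 277.54/0.8113 = 342.07 g/s.
n4 = (1−0.718)×342.07 + 409.26 = 505.72 g/s.
Purge n1 = 0.331×505.72 = 167.39 g/s.

167.4 g/s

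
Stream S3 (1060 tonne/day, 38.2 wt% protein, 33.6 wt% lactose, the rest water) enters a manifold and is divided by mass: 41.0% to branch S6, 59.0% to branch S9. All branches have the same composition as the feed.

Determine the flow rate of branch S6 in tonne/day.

434.6 tonne/day

Branch S6 flow = 0.410×1060 = 434.6 tonne/day.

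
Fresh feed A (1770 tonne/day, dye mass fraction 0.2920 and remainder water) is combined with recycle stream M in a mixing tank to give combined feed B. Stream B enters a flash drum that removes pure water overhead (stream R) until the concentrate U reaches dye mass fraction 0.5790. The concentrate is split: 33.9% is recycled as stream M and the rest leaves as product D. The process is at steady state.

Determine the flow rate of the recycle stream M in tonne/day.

Overall dye balance (none leaves overhead): dye in fresh feed = dye in product, i.e. 1770×0.292 = (1−0.339)·U·0.579.
U = 516.84/(0.579×0.661) = 1350.4 tonne/day.
Recycle M = 0.339×1350.4 = 457.8 tonne/day.

457.8 tonne/day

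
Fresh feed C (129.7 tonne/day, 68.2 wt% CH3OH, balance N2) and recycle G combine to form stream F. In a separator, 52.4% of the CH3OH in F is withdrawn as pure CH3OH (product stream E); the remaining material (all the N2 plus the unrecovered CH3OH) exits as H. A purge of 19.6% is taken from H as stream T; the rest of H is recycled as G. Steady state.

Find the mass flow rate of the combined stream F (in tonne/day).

353.7 tonne/day

N2 enters only via C and leaves only via the purge: 129.7×0.318 = 0.196×(N2 in H), and the separator passes all N2, so N2 in F = N2 in H = 210.43 tonne/day.
CH3OH in F: m_A = 129.7×0.682 + (1−0.196)·(1−0.524)·m_A, so m_A = 88.455/0.6173 = 143.29 tonne/day.
F = 143.29 + 210.43 = 353.73 tonne/day.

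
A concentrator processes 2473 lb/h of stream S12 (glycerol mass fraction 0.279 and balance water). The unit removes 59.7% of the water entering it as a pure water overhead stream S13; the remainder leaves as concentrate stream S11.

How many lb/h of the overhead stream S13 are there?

1064 lb/h

water entering = 2473×0.721 = 1783 lb/h; overhead removed = 0.597×1783 = 1064.5 lb/h.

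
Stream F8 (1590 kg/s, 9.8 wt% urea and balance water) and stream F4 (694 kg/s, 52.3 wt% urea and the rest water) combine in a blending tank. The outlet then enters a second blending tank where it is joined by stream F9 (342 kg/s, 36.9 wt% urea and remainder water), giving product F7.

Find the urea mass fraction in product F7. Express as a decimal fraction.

0.2456

Overall, product flow = 2626 kg/s.
urea in = 1590×0.098 + 694×0.523 + 342×0.369 = 644.98 kg/s.
urea fraction in F7 = 0.2456.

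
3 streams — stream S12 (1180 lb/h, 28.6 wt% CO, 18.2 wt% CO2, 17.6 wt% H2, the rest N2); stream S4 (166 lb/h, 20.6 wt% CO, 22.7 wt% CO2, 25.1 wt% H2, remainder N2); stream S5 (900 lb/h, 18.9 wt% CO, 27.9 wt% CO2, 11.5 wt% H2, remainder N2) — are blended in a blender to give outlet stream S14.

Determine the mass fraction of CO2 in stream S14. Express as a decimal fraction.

Total flow out = 1180 + 166 + 900 = 2246 lb/h.
CO2 in = 1180×0.182 + 166×0.227 + 900×0.279 = 503.54 lb/h.
CO2 mass fraction in S14 = 503.54/2246 = 0.224.

0.224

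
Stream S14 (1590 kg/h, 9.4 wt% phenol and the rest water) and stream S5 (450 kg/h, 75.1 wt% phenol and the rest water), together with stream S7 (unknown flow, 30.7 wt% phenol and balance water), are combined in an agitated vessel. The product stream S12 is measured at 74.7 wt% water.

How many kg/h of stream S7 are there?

Let S7 be the unknown flow. Total out = 2040 + S7.
water balance: 1552.6 + 0.693·S7 = 0.747·(2040 + S7)
(0.693 − 0.747)·S7 = 0.747×2040 − 1552.6 = -28.71
S7 = -28.71 / -0.054 = 531.67 kg/h

531.7 kg/h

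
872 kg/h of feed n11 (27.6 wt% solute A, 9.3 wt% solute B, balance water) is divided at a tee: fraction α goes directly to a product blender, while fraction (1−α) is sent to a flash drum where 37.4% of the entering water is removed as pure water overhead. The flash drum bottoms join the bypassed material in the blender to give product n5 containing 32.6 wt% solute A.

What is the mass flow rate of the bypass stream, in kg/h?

305.3 kg/h

All 872×0.276 = 240.67 kg/h of solute A reaches n5, so n5 = 240.67/0.326 = 738.26 kg/h and vapour = 133.74 kg/h.
The evaporator receives (1−α)·872 of feed at 0.631 water and removes 0.374 of that water:
0.374×0.631×(1−α)×872 = 133.74
(1−α) = 133.74/205.79 = 0.6499;  α = 0.3501.
Bypass flow = 0.3501×872 = 305.28 kg/h.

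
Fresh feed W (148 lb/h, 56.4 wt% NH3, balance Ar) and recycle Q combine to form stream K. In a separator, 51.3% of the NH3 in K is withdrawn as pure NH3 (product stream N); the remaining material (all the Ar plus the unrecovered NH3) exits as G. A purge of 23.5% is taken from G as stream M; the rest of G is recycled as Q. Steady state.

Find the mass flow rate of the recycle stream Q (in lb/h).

259.6 lb/h

Ar enters only via W and leaves only via the purge: 148×0.436 = 0.235×(Ar in G), and the separator passes all Ar, so Ar in K = Ar in G = 274.59 lb/h.
NH3 in K: m_A = 148×0.564 + (1−0.235)·(1−0.513)·m_A, so m_A = 83.472/0.6274 = 133.03 lb/h.
G = (1−0.513)×133.03 + 274.59 = 339.38 lb/h.
Recycle Q = (1−0.235)×339.38 = 259.62 lb/h.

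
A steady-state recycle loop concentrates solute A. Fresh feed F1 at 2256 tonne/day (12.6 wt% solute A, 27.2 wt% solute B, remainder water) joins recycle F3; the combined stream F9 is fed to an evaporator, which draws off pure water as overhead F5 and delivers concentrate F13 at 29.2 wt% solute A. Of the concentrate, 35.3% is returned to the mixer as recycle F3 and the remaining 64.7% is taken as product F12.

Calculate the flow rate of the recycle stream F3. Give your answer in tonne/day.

531.1 tonne/day

Overall solute A balance (none leaves overhead): solute A in fresh feed = solute A in product, i.e. 2256×0.126 = (1−0.353)·F13·0.292.
F13 = 284.26/(0.292×0.647) = 1504.6 tonne/day.
Recycle F3 = 0.353×1504.6 = 531.13 tonne/day.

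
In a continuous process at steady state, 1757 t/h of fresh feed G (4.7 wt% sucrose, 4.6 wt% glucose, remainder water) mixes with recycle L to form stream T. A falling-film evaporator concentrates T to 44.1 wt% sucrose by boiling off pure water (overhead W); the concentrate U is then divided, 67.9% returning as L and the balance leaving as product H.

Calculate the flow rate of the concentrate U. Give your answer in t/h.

583.3 t/h

Overall sucrose balance (none leaves overhead): sucrose in fresh feed = sucrose in product, i.e. 1757×0.047 = (1−0.679)·U·0.441.
U = 82.579/(0.441×0.321) = 583.35 t/h.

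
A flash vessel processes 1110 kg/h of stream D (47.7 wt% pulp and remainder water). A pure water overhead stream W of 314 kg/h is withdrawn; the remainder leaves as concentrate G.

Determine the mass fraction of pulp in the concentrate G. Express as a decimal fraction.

pulp is not removed: 1110×0.477 = 529.47 kg/h of pulp enters G.
Concentrate = 1110 − 314 = 796 kg/h.
Mass fraction = 529.47/796 = 0.665.

0.665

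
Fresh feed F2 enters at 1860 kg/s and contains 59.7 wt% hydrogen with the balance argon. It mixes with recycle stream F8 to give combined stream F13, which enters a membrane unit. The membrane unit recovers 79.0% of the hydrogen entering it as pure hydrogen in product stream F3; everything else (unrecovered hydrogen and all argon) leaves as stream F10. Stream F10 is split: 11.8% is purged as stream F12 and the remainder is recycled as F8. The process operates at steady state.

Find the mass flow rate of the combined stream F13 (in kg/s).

7715 kg/s

argon enters only via F2 and leaves only via the purge: 1860×0.403 = 0.118×(argon in F10), and the membrane unit passes all argon, so argon in F13 = argon in F10 = 6352.4 kg/s.
hydrogen in F13: m_A = 1860×0.597 + (1−0.118)·(1−0.790)·m_A, so m_A = 1110.4/0.8148 = 1362.8 kg/s.
F13 = 1362.8 + 6352.4 = 7715.2 kg/s.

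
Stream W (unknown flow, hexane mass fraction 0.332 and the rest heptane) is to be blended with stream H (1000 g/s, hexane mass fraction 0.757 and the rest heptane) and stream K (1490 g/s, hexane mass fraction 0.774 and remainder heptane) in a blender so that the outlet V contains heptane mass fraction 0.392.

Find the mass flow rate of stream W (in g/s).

Let W be the unknown flow. Total out = 2490 + W.
heptane balance: 579.74 + 0.668·W = 0.392·(2490 + W)
(0.668 − 0.392)·W = 0.392×2490 − 579.74 = 396.34
W = 396.34 / 0.276 = 1436 g/s

1436 g/s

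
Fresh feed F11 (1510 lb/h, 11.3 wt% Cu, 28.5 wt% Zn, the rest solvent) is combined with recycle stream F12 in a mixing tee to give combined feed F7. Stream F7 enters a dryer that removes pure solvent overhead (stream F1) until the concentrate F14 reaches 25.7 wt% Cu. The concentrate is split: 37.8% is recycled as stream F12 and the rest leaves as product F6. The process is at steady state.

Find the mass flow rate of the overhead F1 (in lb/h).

846.1 lb/h

Overall Cu balance (none leaves overhead): Cu in fresh feed = Cu in product, i.e. 1510×0.113 = (1−0.378)·F14·0.257.
F14 = 170.63/(0.257×0.622) = 1067.4 lb/h.
Recycle F12 = 0.378×1067.4 = 403.48 lb/h.
Combined feed F7 = 1510 + 403.48 = 1913.5 lb/h.
Overhead F1 = F7 − F14 = 1913.5 − 1067.4 = 846.07 lb/h.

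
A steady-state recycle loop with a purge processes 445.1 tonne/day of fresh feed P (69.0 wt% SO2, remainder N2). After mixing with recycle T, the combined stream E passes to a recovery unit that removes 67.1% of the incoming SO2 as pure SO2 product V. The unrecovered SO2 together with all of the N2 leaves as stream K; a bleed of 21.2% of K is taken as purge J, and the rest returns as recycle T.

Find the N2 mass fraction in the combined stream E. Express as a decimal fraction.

N2 enters only via P and leaves only via the purge: 445.1×0.310 = 0.212×(N2 in K), and the recovery unit passes all N2, so N2 in E = N2 in K = 650.85 tonne/day.
SO2 in E: m_A = 445.1×0.690 + (1−0.212)·(1−0.671)·m_A, so m_A = 307.12/0.7407 = 414.61 tonne/day.
E = 414.61 + 650.85 = 1065.5 tonne/day.
N2 fraction in E = 650.85/1065.5 = 0.6109.

0.6109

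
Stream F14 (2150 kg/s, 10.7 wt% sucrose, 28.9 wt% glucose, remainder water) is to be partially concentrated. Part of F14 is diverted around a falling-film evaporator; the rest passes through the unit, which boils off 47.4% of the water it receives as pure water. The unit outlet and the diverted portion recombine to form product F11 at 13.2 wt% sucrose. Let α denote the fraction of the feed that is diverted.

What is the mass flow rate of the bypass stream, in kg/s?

All 2150×0.107 = 230.05 kg/s of sucrose reaches F11, so F11 = 230.05/0.132 = 1742.8 kg/s and vapour = 407.2 kg/s.
The evaporator receives (1−α)·2150 of feed at 0.604 water and removes 0.474 of that water:
0.474×0.604×(1−α)×2150 = 407.2
(1−α) = 407.2/615.54 = 0.6615;  α = 0.3385.
Bypass flow = 0.3385×2150 = 727.71 kg/s.

727.7 kg/s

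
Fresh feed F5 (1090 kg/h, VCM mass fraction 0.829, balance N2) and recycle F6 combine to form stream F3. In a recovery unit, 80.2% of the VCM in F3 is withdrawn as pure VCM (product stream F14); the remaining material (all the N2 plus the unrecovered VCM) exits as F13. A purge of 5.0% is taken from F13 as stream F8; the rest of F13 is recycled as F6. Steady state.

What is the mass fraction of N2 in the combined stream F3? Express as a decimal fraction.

N2 enters only via F5 and leaves only via the purge: 1090×0.171 = 0.050×(N2 in F13), and the recovery unit passes all N2, so N2 in F3 = N2 in F13 = 3727.8 kg/h.
VCM in F3: m_A = 1090×0.829 + (1−0.050)·(1−0.802)·m_A, so m_A = 903.61/0.8119 = 1113 kg/h.
F3 = 1113 + 3727.8 = 4840.8 kg/h.
N2 fraction in F3 = 3727.8/4840.8 = 0.770.

0.770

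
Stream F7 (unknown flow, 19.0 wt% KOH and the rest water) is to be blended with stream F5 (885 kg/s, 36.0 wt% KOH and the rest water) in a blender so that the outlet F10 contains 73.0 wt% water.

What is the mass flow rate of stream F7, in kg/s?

995.6 kg/s

Let F7 be the unknown flow. Total out = 885 + F7.
water balance: 566.4 + 0.810·F7 = 0.730·(885 + F7)
(0.810 − 0.730)·F7 = 0.730×885 − 566.4 = 79.65
F7 = 79.65 / 0.080 = 995.62 kg/s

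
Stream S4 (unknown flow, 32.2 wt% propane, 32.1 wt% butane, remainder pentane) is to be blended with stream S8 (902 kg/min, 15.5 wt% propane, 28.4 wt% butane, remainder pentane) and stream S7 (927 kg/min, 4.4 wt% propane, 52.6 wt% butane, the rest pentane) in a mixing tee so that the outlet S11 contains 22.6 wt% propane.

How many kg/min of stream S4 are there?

2425 kg/min

Let S4 be the unknown flow. Total out = 1829 + S4.
propane balance: 180.6 + 0.322·S4 = 0.226·(1829 + S4)
(0.322 − 0.226)·S4 = 0.226×1829 − 180.6 = 232.76
S4 = 232.76 / 0.096 = 2424.5 kg/min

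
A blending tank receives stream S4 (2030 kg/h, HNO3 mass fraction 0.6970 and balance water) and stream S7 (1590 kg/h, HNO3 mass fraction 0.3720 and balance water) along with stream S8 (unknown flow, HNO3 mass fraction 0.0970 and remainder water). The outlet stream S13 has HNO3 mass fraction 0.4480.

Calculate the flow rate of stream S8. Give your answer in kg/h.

Let S8 be the unknown flow. Total out = 3620 + S8.
HNO3 balance: 2006.4 + 0.097·S8 = 0.448·(3620 + S8)
(0.097 − 0.448)·S8 = 0.448×3620 − 2006.4 = -384.63
S8 = -384.63 / -0.351 = 1095.8 kg/h

1096 kg/h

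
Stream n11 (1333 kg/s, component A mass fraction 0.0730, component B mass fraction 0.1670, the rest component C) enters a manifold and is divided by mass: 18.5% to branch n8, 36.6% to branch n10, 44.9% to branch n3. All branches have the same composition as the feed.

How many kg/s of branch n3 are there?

Branch n3 flow = 0.449×1333 = 598.52 kg/s.

598.5 kg/s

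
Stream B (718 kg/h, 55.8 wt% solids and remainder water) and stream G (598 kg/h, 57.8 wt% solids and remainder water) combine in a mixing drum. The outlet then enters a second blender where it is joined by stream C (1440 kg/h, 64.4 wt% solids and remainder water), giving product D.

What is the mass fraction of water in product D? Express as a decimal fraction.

0.393

Overall, product flow = 2756 kg/h.
water in = 718×0.442 + 598×0.422 + 1440×0.356 = 1082.4 kg/h.
water fraction in D = 0.393.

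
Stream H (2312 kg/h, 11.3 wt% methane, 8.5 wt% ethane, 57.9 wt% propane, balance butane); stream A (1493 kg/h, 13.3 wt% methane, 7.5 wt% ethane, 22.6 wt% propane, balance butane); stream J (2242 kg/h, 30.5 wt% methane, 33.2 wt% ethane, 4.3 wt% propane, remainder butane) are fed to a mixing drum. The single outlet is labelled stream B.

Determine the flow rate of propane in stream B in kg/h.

1772 kg/h

propane out = propane in = 2312×0.579 + 1493×0.226 + 2242×0.043 = 1772.5 kg/h.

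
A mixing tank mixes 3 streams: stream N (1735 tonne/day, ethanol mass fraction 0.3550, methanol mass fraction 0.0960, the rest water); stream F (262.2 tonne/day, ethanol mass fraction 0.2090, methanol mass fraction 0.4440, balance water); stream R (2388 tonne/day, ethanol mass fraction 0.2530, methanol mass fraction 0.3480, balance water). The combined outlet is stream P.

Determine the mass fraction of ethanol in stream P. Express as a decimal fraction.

0.2907

Total flow out = 1735 + 262.2 + 2388 = 4385.2 tonne/day.
ethanol in = 1735×0.355 + 262.2×0.209 + 2388×0.253 = 1274.9 tonne/day.
ethanol mass fraction in P = 1274.9/4385.2 = 0.2907.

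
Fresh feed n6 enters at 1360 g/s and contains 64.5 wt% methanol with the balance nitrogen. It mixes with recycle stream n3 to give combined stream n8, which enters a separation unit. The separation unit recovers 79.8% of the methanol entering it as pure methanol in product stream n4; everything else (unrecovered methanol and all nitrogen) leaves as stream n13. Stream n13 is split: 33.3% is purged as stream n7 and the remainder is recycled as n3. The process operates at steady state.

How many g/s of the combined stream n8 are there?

2464 g/s

nitrogen enters only via n6 and leaves only via the purge: 1360×0.355 = 0.333×(nitrogen in n13), and the separation unit passes all nitrogen, so nitrogen in n8 = nitrogen in n13 = 1449.8 g/s.
methanol in n8: m_A = 1360×0.645 + (1−0.333)·(1−0.798)·m_A, so m_A = 877.2/0.8653 = 1013.8 g/s.
n8 = 1013.8 + 1449.8 = 2463.6 g/s.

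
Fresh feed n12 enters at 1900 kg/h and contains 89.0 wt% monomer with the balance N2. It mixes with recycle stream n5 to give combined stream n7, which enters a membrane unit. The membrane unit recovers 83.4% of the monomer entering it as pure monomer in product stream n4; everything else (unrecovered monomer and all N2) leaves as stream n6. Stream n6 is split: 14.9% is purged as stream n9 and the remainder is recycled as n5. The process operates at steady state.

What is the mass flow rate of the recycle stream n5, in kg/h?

N2 enters only via n12 and leaves only via the purge: 1900×0.110 = 0.149×(N2 in n6), and the membrane unit passes all N2, so N2 in n7 = N2 in n6 = 1402.7 kg/h.
monomer in n7: m_A = 1900×0.890 + (1−0.149)·(1−0.834)·m_A, so m_A = 1691/0.8587 = 1969.2 kg/h.
n6 = (1−0.834)×1969.2 + 1402.7 = 1729.6 kg/h.
Recycle n5 = (1−0.149)×1729.6 = 1471.9 kg/h.

1472 kg/h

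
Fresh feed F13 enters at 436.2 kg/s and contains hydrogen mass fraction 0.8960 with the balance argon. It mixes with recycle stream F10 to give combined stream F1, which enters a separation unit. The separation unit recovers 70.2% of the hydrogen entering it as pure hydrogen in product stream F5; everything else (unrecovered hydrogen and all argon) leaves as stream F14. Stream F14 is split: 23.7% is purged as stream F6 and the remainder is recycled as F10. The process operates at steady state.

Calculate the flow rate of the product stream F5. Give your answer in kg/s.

355.1 kg/s

hydrogen in F1: m_A = 436.2×0.896 + (1−0.237)·(1−0.702)·m_A, so m_A = 390.84/0.7726 = 505.85 kg/s.
Product F5 = 0.702×505.85 = 355.11 kg/s.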